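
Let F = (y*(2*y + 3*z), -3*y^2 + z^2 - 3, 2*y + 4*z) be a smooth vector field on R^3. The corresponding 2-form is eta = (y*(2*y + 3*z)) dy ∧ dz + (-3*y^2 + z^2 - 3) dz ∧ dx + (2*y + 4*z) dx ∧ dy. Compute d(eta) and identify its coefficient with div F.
d(eta) = (4 - 6*y) dx ∧ dy ∧ dz; div F = 4 - 6*y

For a 2-form in R^3 of the form above, applying d gives a 3-form with coefficient ∂P/∂x + ∂Q/∂y + ∂R/∂z:
  ∂P/∂x = 0
  ∂Q/∂y = -6*y
  ∂R/∂z = 4
Sum = 4 - 6*y, which is exactly div F.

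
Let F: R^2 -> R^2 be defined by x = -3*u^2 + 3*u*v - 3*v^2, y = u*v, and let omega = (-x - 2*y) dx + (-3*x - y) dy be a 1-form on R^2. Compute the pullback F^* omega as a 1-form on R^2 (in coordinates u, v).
F^* omega = (-18*u^3 + 48*u^2*v - 43*u*v^2 + 18*v^3) du + (18*u^3 - 43*u^2*v + 48*u*v^2 - 18*v^3) dv

Using F^*(f dg) = (f ∘ F) d(g ∘ F), substitute each coordinate x_i by F_i(u, v) in f_i, and replace dx_i by d F_i = (∂F_i/∂u) du + (∂F_i/∂v) dv.
  For the x component: f_1(F) = 3*u^2 - 5*u*v + 3*v^2; d F_1 = (-6*u + 3*v) du + (3*u - 6*v) dv
  For the y component: f_2(F) = 9*u^2 - 10*u*v + 9*v^2; d F_2 = (v) du + (u) dv
Combining and collecting du, dv coefficients:
  coeff of du: -18*u^3 + 48*u^2*v - 43*u*v^2 + 18*v^3
  coeff of dv: 18*u^3 - 43*u^2*v + 48*u*v^2 - 18*v^3
F^* omega = (-18*u^3 + 48*u^2*v - 43*u*v^2 + 18*v^3) du + (18*u^3 - 43*u^2*v + 48*u*v^2 - 18*v^3) dv.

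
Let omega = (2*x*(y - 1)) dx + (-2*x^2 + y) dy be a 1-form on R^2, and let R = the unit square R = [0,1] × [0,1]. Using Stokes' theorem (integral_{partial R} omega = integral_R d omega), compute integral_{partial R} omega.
integral_(partial R) omega = -3

Stokes: integral_partial_R omega = integral_R d omega with d omega = (∂Q/∂x - ∂P/∂y) dx ∧ dy.
  ∂Q/∂x = -4*x
  ∂P/∂y = 2*x
  integrand = ∂Q/∂x - ∂P/∂y = -6*x.
Integrating over R: integral_0^1 integral_0^1 (-6*x) dx dy = -3.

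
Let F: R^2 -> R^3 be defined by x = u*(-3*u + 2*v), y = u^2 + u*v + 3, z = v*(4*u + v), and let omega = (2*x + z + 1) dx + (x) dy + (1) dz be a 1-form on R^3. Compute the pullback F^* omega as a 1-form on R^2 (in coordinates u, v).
F^* omega = (30*u^3 - 59*u^2*v + 12*u*v^2 - 6*u + 2*v^3 + 6*v) du + (-15*u^3 + 18*u^2*v + 2*u*v^2 + 6*u + 2*v) dv

Using F^*(f dg) = (f ∘ F) d(g ∘ F), substitute each coordinate x_i by F_i(u, v) in f_i, and replace dx_i by d F_i = (∂F_i/∂u) du + (∂F_i/∂v) dv.
  For the x component: f_1(F) = -6*u^2 + 8*u*v + v^2 + 1; d F_1 = (-6*u + 2*v) du + (2*u) dv
  For the y component: f_2(F) = u*(-3*u + 2*v); d F_2 = (2*u + v) du + (u) dv
  For the z component: f_3(F) = 1; d F_3 = (4*v) du + (4*u + 2*v) dv
Combining and collecting du, dv coefficients:
  coeff of du: 30*u^3 - 59*u^2*v + 12*u*v^2 - 6*u + 2*v^3 + 6*v
  coeff of dv: -15*u^3 + 18*u^2*v + 2*u*v^2 + 6*u + 2*v
F^* omega = (30*u^3 - 59*u^2*v + 12*u*v^2 - 6*u + 2*v^3 + 6*v) du + (-15*u^3 + 18*u^2*v + 2*u*v^2 + 6*u + 2*v) dv.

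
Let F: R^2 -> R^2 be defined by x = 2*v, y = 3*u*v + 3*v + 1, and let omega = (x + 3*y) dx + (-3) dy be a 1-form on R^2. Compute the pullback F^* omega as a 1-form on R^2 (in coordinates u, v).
F^* omega = (-9*v) du + (18*u*v - 9*u + 22*v - 3) dv

Using F^*(f dg) = (f ∘ F) d(g ∘ F), substitute each coordinate x_i by F_i(u, v) in f_i, and replace dx_i by d F_i = (∂F_i/∂u) du + (∂F_i/∂v) dv.
  For the x component: f_1(F) = 9*u*v + 11*v + 3; d F_1 = (0) du + (2) dv
  For the y component: f_2(F) = -3; d F_2 = (3*v) du + (3*u + 3) dv
Combining and collecting du, dv coefficients:
  coeff of du: -9*v
  coeff of dv: 18*u*v - 9*u + 22*v - 3
F^* omega = (-9*v) du + (18*u*v - 9*u + 22*v - 3) dv.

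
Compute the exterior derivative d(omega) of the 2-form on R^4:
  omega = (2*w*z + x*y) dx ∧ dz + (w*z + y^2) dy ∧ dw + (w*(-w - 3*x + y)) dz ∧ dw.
d(omega) = (-x) dx ∧ dy ∧ dz + (-3*w + 2*z) dx ∧ dz ∧ dw

For a 2-form omega = sum_{i<j} g_{ij} dx_i ∧ dx_j, the exterior derivative is
  d(omega) = sum_{i<j} d(g_{ij}) ∧ dx_i ∧ dx_j = sum_{i<j, k} (∂g_{ij}/∂x_k) dx_k ∧ dx_i ∧ dx_j.
Expand each term, using dx_k ∧ dx_i ∧ dx_j = sgn(permutation) dx_{(a)} ∧ dx_{(b)} ∧ dx_{(c)} with (a < b < c) sorted:
  d(2*w*z + x*y) includes (∂/∂y)(2*w*z + x*y) dy = (x) dy, which multiplied by dx ∧ dz gives (-x) dx ∧ dy ∧ dz
  d(2*w*z + x*y) includes (∂/∂w)(2*w*z + x*y) dw = (2*z) dw, which multiplied by dx ∧ dz gives (2*z) dx ∧ dz ∧ dw
  d(w*z + y^2) includes (∂/∂z)(w*z + y^2) dz = (w) dz, which multiplied by dy ∧ dw gives (-w) dy ∧ dz ∧ dw
  d(w*(-w - 3*x + y)) includes (∂/∂x)(w*(-w - 3*x + y)) dx = (-3*w) dx, which multiplied by dz ∧ dw gives (-3*w) dx ∧ dz ∧ dw
  d(w*(-w - 3*x + y)) includes (∂/∂y)(w*(-w - 3*x + y)) dy = (w) dy, which multiplied by dz ∧ dw gives (w) dy ∧ dz ∧ dw
Collecting like 3-forms: d(omega) = (-x) dx ∧ dy ∧ dz + (-3*w + 2*z) dx ∧ dz ∧ dw.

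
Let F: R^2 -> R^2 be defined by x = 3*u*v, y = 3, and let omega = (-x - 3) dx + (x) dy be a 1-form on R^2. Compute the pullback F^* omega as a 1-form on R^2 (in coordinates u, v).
F^* omega = (9*v*(-u*v - 1)) du + (9*u*(-u*v - 1)) dv

Using F^*(f dg) = (f ∘ F) d(g ∘ F), substitute each coordinate x_i by F_i(u, v) in f_i, and replace dx_i by d F_i = (∂F_i/∂u) du + (∂F_i/∂v) dv.
  For the x component: f_1(F) = -3*u*v - 3; d F_1 = (3*v) du + (3*u) dv
  For the y component: f_2(F) = 3*u*v; d F_2 = (0) du + (0) dv
Combining and collecting du, dv coefficients:
  coeff of du: 9*v*(-u*v - 1)
  coeff of dv: 9*u*(-u*v - 1)
F^* omega = (9*v*(-u*v - 1)) du + (9*u*(-u*v - 1)) dv.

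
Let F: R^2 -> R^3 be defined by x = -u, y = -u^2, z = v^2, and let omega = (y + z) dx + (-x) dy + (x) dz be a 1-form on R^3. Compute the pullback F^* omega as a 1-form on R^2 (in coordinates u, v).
F^* omega = (-u^2 - v^2) du + (-2*u*v) dv

Using F^*(f dg) = (f ∘ F) d(g ∘ F), substitute each coordinate x_i by F_i(u, v) in f_i, and replace dx_i by d F_i = (∂F_i/∂u) du + (∂F_i/∂v) dv.
  For the x component: f_1(F) = -u^2 + v^2; d F_1 = (-1) du + (0) dv
  For the y component: f_2(F) = u; d F_2 = (-2*u) du + (0) dv
  For the z component: f_3(F) = -u; d F_3 = (0) du + (2*v) dv
Combining and collecting du, dv coefficients:
  coeff of du: -u^2 - v^2
  coeff of dv: -2*u*v
F^* omega = (-u^2 - v^2) du + (-2*u*v) dv.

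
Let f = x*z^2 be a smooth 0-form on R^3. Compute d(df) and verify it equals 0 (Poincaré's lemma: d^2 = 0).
d(df) = 0

Step 1: df = sum_i (∂f/∂x_i) dx_i = (z^2) dx + (0) dy + (2*x*z) dz.
Step 2: Apply d again. Using the 1-form formula, the coefficient of dx ∧ dy in d(df) is ∂^2 f/∂x ∂y - ∂^2 f/∂y ∂x = (0) - (0) = 0 (equality of mixed partials for smooth f).
Similarly for dx ∧ dz and dy ∧ dz — all coefficients vanish. So d(df) = 0.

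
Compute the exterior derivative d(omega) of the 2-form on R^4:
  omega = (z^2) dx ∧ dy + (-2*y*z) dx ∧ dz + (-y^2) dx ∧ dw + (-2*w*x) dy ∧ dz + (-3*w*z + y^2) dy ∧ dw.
d(omega) = (-2*w + 4*z) dx ∧ dy ∧ dz + (2*y) dx ∧ dy ∧ dw + (3*w - 2*x) dy ∧ dz ∧ dw

For a 2-form omega = sum_{i<j} g_{ij} dx_i ∧ dx_j, the exterior derivative is
  d(omega) = sum_{i<j} d(g_{ij}) ∧ dx_i ∧ dx_j = sum_{i<j, k} (∂g_{ij}/∂x_k) dx_k ∧ dx_i ∧ dx_j.
Expand each term, using dx_k ∧ dx_i ∧ dx_j = sgn(permutation) dx_{(a)} ∧ dx_{(b)} ∧ dx_{(c)} with (a < b < c) sorted:
  d(z^2) includes (∂/∂z)(z^2) dz = (2*z) dz, which multiplied by dx ∧ dy gives (2*z) dx ∧ dy ∧ dz
  d(-2*y*z) includes (∂/∂y)(-2*y*z) dy = (-2*z) dy, which multiplied by dx ∧ dz gives (2*z) dx ∧ dy ∧ dz
  d(-y^2) includes (∂/∂y)(-y^2) dy = (-2*y) dy, which multiplied by dx ∧ dw gives (2*y) dx ∧ dy ∧ dw
  d(-2*w*x) includes (∂/∂x)(-2*w*x) dx = (-2*w) dx, which multiplied by dy ∧ dz gives (-2*w) dx ∧ dy ∧ dz
  d(-2*w*x) includes (∂/∂w)(-2*w*x) dw = (-2*x) dw, which multiplied by dy ∧ dz gives (-2*x) dy ∧ dz ∧ dw
  d(-3*w*z + y^2) includes (∂/∂z)(-3*w*z + y^2) dz = (-3*w) dz, which multiplied by dy ∧ dw gives (3*w) dy ∧ dz ∧ dw
Collecting like 3-forms: d(omega) = (-2*w + 4*z) dx ∧ dy ∧ dz + (2*y) dx ∧ dy ∧ dw + (3*w - 2*x) dy ∧ dz ∧ dw.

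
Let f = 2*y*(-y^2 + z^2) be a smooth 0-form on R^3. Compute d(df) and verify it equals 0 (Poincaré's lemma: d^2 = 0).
d(df) = 0

Step 1: df = sum_i (∂f/∂x_i) dx_i = (0) dx + (-6*y^2 + 2*z^2) dy + (4*y*z) dz.
Step 2: Apply d again. Using the 1-form formula, the coefficient of dx ∧ dy in d(df) is ∂^2 f/∂x ∂y - ∂^2 f/∂y ∂x = (0) - (0) = 0 (equality of mixed partials for smooth f).
Similarly for dx ∧ dz and dy ∧ dz — all coefficients vanish. So d(df) = 0.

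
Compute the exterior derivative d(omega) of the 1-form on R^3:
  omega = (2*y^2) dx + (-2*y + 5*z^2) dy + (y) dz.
d(omega) = (-4*y) dx ∧ dy + (1 - 10*z) dy ∧ dz

For a 1-form omega = sum_i f_i dx_i, the exterior derivative is
  d(omega) = sum_{i < j} (∂f_j/∂x_i - ∂f_i/∂x_j) dx_i ∧ dx_j.
  coefficient of dx ∧ dy: ∂f_2/∂x - ∂f_1/∂y = ∂(-2*y + 5*z^2)/∂x - ∂(2*y^2)/∂y = -4*y
  coefficient of dy ∧ dz: ∂f_3/∂y - ∂f_2/∂z = ∂(y)/∂y - ∂(-2*y + 5*z^2)/∂z = 1 - 10*z
Assembling: d(omega) = (-4*y) dx ∧ dy + (1 - 10*z) dy ∧ dz.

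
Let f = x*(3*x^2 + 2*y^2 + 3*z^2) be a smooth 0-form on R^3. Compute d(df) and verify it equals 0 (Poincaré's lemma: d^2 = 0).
d(df) = 0

Step 1: df = sum_i (∂f/∂x_i) dx_i = (9*x^2 + 2*y^2 + 3*z^2) dx + (4*x*y) dy + (6*x*z) dz.
Step 2: Apply d again. Using the 1-form formula, the coefficient of dx ∧ dy in d(df) is ∂^2 f/∂x ∂y - ∂^2 f/∂y ∂x = (4*y) - (4*y) = 0 (equality of mixed partials for smooth f).
Similarly for dx ∧ dz and dy ∧ dz — all coefficients vanish. So d(df) = 0.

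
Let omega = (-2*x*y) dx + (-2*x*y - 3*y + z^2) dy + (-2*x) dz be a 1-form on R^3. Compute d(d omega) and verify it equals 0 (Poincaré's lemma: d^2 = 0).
d(d omega) = 0

Step 1: d omega = sum_{i<j} (∂f_j/∂x_i - ∂f_i/∂x_j) dx_i ∧ dx_j:
  coeff of dx ∧ dy: 2*x - 2*y
  coeff of dx ∧ dz: -2
  coeff of dy ∧ dz: -2*z
Step 2: Apply d again to each 2-form coefficient. The only possible 3-form in R^3 is dx ∧ dy ∧ dz, with coefficient
  ∂(coeff of dy∧dz)/∂x - ∂(coeff of dx∧dz)/∂y + ∂(coeff of dx∧dy)/∂z
  = ∂/∂x (-2*z) - ∂/∂y (-2) + ∂/∂z (2*x - 2*y).
Each of these terms simplifies to sums of mixed partials that cancel in pairs. The result is 0 (by equality of mixed partials for smooth functions — Schwarz / Clairaut).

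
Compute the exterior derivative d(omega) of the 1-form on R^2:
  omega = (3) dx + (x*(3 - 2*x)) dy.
d(omega) = (3 - 4*x) dx ∧ dy

For a 1-form omega = sum_i f_i dx_i, the exterior derivative is
  d(omega) = sum_{i < j} (∂f_j/∂x_i - ∂f_i/∂x_j) dx_i ∧ dx_j.
  coefficient of dx ∧ dy: ∂f_2/∂x - ∂f_1/∂y = ∂(x*(3 - 2*x))/∂x - ∂(3)/∂y = 3 - 4*x
Assembling: d(omega) = (3 - 4*x) dx ∧ dy.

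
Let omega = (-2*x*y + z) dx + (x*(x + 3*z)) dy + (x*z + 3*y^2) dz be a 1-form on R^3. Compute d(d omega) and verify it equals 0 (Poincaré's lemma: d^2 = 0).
d(d omega) = 0

Step 1: d omega = sum_{i<j} (∂f_j/∂x_i - ∂f_i/∂x_j) dx_i ∧ dx_j:
  coeff of dx ∧ dy: 4*x + 3*z
  coeff of dx ∧ dz: z - 1
  coeff of dy ∧ dz: -3*x + 6*y
Step 2: Apply d again to each 2-form coefficient. The only possible 3-form in R^3 is dx ∧ dy ∧ dz, with coefficient
  ∂(coeff of dy∧dz)/∂x - ∂(coeff of dx∧dz)/∂y + ∂(coeff of dx∧dy)/∂z
  = ∂/∂x (-3*x + 6*y) - ∂/∂y (z - 1) + ∂/∂z (4*x + 3*z).
Each of these terms simplifies to sums of mixed partials that cancel in pairs. The result is 0 (by equality of mixed partials for smooth functions — Schwarz / Clairaut).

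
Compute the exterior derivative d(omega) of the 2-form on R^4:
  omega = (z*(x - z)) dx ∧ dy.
d(omega) = (x - 2*z) dx ∧ dy ∧ dz

For a 2-form omega = sum_{i<j} g_{ij} dx_i ∧ dx_j, the exterior derivative is
  d(omega) = sum_{i<j} d(g_{ij}) ∧ dx_i ∧ dx_j = sum_{i<j, k} (∂g_{ij}/∂x_k) dx_k ∧ dx_i ∧ dx_j.
Expand each term, using dx_k ∧ dx_i ∧ dx_j = sgn(permutation) dx_{(a)} ∧ dx_{(b)} ∧ dx_{(c)} with (a < b < c) sorted:
  d(z*(x - z)) includes (∂/∂z)(z*(x - z)) dz = (x - 2*z) dz, which multiplied by dx ∧ dy gives (x - 2*z) dx ∧ dy ∧ dz
Collecting like 3-forms: d(omega) = (x - 2*z) dx ∧ dy ∧ dz.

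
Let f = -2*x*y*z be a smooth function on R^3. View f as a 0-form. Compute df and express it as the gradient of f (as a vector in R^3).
df = (-2*y*z) dx + (-2*x*z) dy + (-2*x*y) dz; grad f = (-2*y*z, -2*x*z, -2*x*y)

For a 0-form f, d f = (∂f/∂x) dx + (∂f/∂y) dy + (∂f/∂z) dz. The components of the vector representation are exactly the entries of grad f in Cartesian coordinates:
  ∂f/∂x = -2*y*z
  ∂f/∂y = -2*x*z
  ∂f/∂z = -2*x*y.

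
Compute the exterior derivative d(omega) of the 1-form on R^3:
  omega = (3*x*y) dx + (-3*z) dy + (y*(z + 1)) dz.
d(omega) = (-3*x) dx ∧ dy + (z + 4) dy ∧ dz

For a 1-form omega = sum_i f_i dx_i, the exterior derivative is
  d(omega) = sum_{i < j} (∂f_j/∂x_i - ∂f_i/∂x_j) dx_i ∧ dx_j.
  coefficient of dx ∧ dy: ∂f_2/∂x - ∂f_1/∂y = ∂(-3*z)/∂x - ∂(3*x*y)/∂y = -3*x
  coefficient of dy ∧ dz: ∂f_3/∂y - ∂f_2/∂z = ∂(y*(z + 1))/∂y - ∂(-3*z)/∂z = z + 4
Assembling: d(omega) = (-3*x) dx ∧ dy + (z + 4) dy ∧ dz.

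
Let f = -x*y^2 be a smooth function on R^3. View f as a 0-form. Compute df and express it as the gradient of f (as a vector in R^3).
df = (-y^2) dx + (-2*x*y) dy + (0) dz; grad f = (-y^2, -2*x*y, 0)

For a 0-form f, d f = (∂f/∂x) dx + (∂f/∂y) dy + (∂f/∂z) dz. The components of the vector representation are exactly the entries of grad f in Cartesian coordinates:
  ∂f/∂x = -y^2
  ∂f/∂y = -2*x*y
  ∂f/∂z = 0.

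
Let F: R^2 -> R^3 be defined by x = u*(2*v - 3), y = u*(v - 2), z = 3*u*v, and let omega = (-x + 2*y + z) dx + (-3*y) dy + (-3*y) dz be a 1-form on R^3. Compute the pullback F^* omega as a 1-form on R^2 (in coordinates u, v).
F^* omega = (u*(-6*v^2 + 19*v - 9)) du + (u^2*(22 - 6*v)) dv

Using F^*(f dg) = (f ∘ F) d(g ∘ F), substitute each coordinate x_i by F_i(u, v) in f_i, and replace dx_i by d F_i = (∂F_i/∂u) du + (∂F_i/∂v) dv.
  For the x component: f_1(F) = u*(3*v - 1); d F_1 = (2*v - 3) du + (2*u) dv
  For the y component: f_2(F) = 3*u*(2 - v); d F_2 = (v - 2) du + (u) dv
  For the z component: f_3(F) = 3*u*(2 - v); d F_3 = (3*v) du + (3*u) dv
Combining and collecting du, dv coefficients:
  coeff of du: u*(-6*v^2 + 19*v - 9)
  coeff of dv: u^2*(22 - 6*v)
F^* omega = (u*(-6*v^2 + 19*v - 9)) du + (u^2*(22 - 6*v)) dv.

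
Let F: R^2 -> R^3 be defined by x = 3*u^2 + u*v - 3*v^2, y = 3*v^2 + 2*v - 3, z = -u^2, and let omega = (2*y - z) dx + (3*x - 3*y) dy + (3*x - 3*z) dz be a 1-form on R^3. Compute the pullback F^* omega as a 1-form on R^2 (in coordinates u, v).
F^* omega = (-18*u^3 - 5*u^2*v + 54*u*v^2 + 24*u*v - 36*u + 6*v^3 + 4*v^2 - 6*v) du + (u^3 + 48*u^2*v + 18*u^2 + 24*u*v^2 + 10*u*v - 6*u - 144*v^3 - 96*v^2 + 78*v + 18) dv

Using F^*(f dg) = (f ∘ F) d(g ∘ F), substitute each coordinate x_i by F_i(u, v) in f_i, and replace dx_i by d F_i = (∂F_i/∂u) du + (∂F_i/∂v) dv.
  For the x component: f_1(F) = u^2 + 6*v^2 + 4*v - 6; d F_1 = (6*u + v) du + (u - 6*v) dv
  For the y component: f_2(F) = 9*u^2 + 3*u*v - 18*v^2 - 6*v + 9; d F_2 = (0) du + (6*v + 2) dv
  For the z component: f_3(F) = 12*u^2 + 3*u*v - 9*v^2; d F_3 = (-2*u) du + (0) dv
Combining and collecting du, dv coefficients:
  coeff of du: -18*u^3 - 5*u^2*v + 54*u*v^2 + 24*u*v - 36*u + 6*v^3 + 4*v^2 - 6*v
  coeff of dv: u^3 + 48*u^2*v + 18*u^2 + 24*u*v^2 + 10*u*v - 6*u - 144*v^3 - 96*v^2 + 78*v + 18
F^* omega = (-18*u^3 - 5*u^2*v + 54*u*v^2 + 24*u*v - 36*u + 6*v^3 + 4*v^2 - 6*v) du + (u^3 + 48*u^2*v + 18*u^2 + 24*u*v^2 + 10*u*v - 6*u - 144*v^3 - 96*v^2 + 78*v + 18) dv.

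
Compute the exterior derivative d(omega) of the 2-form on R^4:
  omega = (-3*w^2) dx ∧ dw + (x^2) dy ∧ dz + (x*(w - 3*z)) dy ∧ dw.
d(omega) = (2*x) dx ∧ dy ∧ dz + (w - 3*z) dx ∧ dy ∧ dw + (3*x) dy ∧ dz ∧ dw

For a 2-form omega = sum_{i<j} g_{ij} dx_i ∧ dx_j, the exterior derivative is
  d(omega) = sum_{i<j} d(g_{ij}) ∧ dx_i ∧ dx_j = sum_{i<j, k} (∂g_{ij}/∂x_k) dx_k ∧ dx_i ∧ dx_j.
Expand each term, using dx_k ∧ dx_i ∧ dx_j = sgn(permutation) dx_{(a)} ∧ dx_{(b)} ∧ dx_{(c)} with (a < b < c) sorted:
  d(x^2) includes (∂/∂x)(x^2) dx = (2*x) dx, which multiplied by dy ∧ dz gives (2*x) dx ∧ dy ∧ dz
  d(x*(w - 3*z)) includes (∂/∂x)(x*(w - 3*z)) dx = (w - 3*z) dx, which multiplied by dy ∧ dw gives (w - 3*z) dx ∧ dy ∧ dw
  d(x*(w - 3*z)) includes (∂/∂z)(x*(w - 3*z)) dz = (-3*x) dz, which multiplied by dy ∧ dw gives (3*x) dy ∧ dz ∧ dw
Collecting like 3-forms: d(omega) = (2*x) dx ∧ dy ∧ dz + (w - 3*z) dx ∧ dy ∧ dw + (3*x) dy ∧ dz ∧ dw.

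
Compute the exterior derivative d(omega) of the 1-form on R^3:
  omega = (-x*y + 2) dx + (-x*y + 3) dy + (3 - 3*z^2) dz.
d(omega) = (x - y) dx ∧ dy

For a 1-form omega = sum_i f_i dx_i, the exterior derivative is
  d(omega) = sum_{i < j} (∂f_j/∂x_i - ∂f_i/∂x_j) dx_i ∧ dx_j.
  coefficient of dx ∧ dy: ∂f_2/∂x - ∂f_1/∂y = ∂(-x*y + 3)/∂x - ∂(-x*y + 2)/∂y = x - y
Assembling: d(omega) = (x - y) dx ∧ dy.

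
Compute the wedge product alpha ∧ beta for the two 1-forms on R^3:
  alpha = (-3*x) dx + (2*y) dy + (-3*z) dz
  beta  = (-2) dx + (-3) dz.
alpha ∧ beta = (9*x - 6*z) dx ∧ dz + (4*y) dx ∧ dy + (-6*y) dy ∧ dz

Distribute the wedge, using dx_i ∧ dx_j = -dx_j ∧ dx_i and dx_i ∧ dx_i = 0. For each pair (i, j) with i < j, the coefficient of dx_i ∧ dx_j in alpha ∧ beta is (alpha_i * beta_j - alpha_j * beta_i). Collecting: alpha ∧ beta = (9*x - 6*z) dx ∧ dz + (4*y) dx ∧ dy + (-6*y) dy ∧ dz.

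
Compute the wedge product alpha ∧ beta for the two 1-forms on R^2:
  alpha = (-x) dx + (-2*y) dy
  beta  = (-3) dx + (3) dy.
alpha ∧ beta = (-3*x - 6*y) dx ∧ dy

Distribute the wedge, using dx_i ∧ dx_j = -dx_j ∧ dx_i and dx_i ∧ dx_i = 0. For each pair (i, j) with i < j, the coefficient of dx_i ∧ dx_j in alpha ∧ beta is (alpha_i * beta_j - alpha_j * beta_i). Collecting: alpha ∧ beta = (-3*x - 6*y) dx ∧ dy.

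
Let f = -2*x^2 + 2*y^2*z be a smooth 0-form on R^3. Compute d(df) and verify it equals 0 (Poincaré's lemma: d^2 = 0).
d(df) = 0

Step 1: df = sum_i (∂f/∂x_i) dx_i = (-4*x) dx + (4*y*z) dy + (2*y^2) dz.
Step 2: Apply d again. Using the 1-form formula, the coefficient of dx ∧ dy in d(df) is ∂^2 f/∂x ∂y - ∂^2 f/∂y ∂x = (0) - (0) = 0 (equality of mixed partials for smooth f).
Similarly for dx ∧ dz and dy ∧ dz — all coefficients vanish. So d(df) = 0.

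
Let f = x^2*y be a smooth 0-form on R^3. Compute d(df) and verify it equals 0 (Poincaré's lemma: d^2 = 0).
d(df) = 0

Step 1: df = sum_i (∂f/∂x_i) dx_i = (2*x*y) dx + (x^2) dy + (0) dz.
Step 2: Apply d again. Using the 1-form formula, the coefficient of dx ∧ dy in d(df) is ∂^2 f/∂x ∂y - ∂^2 f/∂y ∂x = (2*x) - (2*x) = 0 (equality of mixed partials for smooth f).
Similarly for dx ∧ dz and dy ∧ dz — all coefficients vanish. So d(df) = 0.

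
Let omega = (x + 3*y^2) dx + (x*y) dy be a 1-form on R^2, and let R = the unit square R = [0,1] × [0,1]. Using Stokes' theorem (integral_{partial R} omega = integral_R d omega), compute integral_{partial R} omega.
integral_(partial R) omega = -5/2

Stokes: integral_partial_R omega = integral_R d omega with d omega = (∂Q/∂x - ∂P/∂y) dx ∧ dy.
  ∂Q/∂x = y
  ∂P/∂y = 6*y
  integrand = ∂Q/∂x - ∂P/∂y = -5*y.
Integrating over R: integral_0^1 integral_0^1 (-5*y) dx dy = -5/2.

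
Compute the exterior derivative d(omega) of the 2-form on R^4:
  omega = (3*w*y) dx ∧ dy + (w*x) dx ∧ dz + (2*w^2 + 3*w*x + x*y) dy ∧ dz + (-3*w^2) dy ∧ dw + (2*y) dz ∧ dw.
d(omega) = (3*y) dx ∧ dy ∧ dw + (x) dx ∧ dz ∧ dw + (3*w + y) dx ∧ dy ∧ dz + (4*w + 3*x + 2) dy ∧ dz ∧ dw

For a 2-form omega = sum_{i<j} g_{ij} dx_i ∧ dx_j, the exterior derivative is
  d(omega) = sum_{i<j} d(g_{ij}) ∧ dx_i ∧ dx_j = sum_{i<j, k} (∂g_{ij}/∂x_k) dx_k ∧ dx_i ∧ dx_j.
Expand each term, using dx_k ∧ dx_i ∧ dx_j = sgn(permutation) dx_{(a)} ∧ dx_{(b)} ∧ dx_{(c)} with (a < b < c) sorted:
  d(3*w*y) includes (∂/∂w)(3*w*y) dw = (3*y) dw, which multiplied by dx ∧ dy gives (3*y) dx ∧ dy ∧ dw
  d(w*x) includes (∂/∂w)(w*x) dw = (x) dw, which multiplied by dx ∧ dz gives (x) dx ∧ dz ∧ dw
  d(2*w^2 + 3*w*x + x*y) includes (∂/∂x)(2*w^2 + 3*w*x + x*y) dx = (3*w + y) dx, which multiplied by dy ∧ dz gives (3*w + y) dx ∧ dy ∧ dz
  d(2*w^2 + 3*w*x + x*y) includes (∂/∂w)(2*w^2 + 3*w*x + x*y) dw = (4*w + 3*x) dw, which multiplied by dy ∧ dz gives (4*w + 3*x) dy ∧ dz ∧ dw
  d(2*y) includes (∂/∂y)(2*y) dy = (2) dy, which multiplied by dz ∧ dw gives (2) dy ∧ dz ∧ dw
Collecting like 3-forms: d(omega) = (3*y) dx ∧ dy ∧ dw + (x) dx ∧ dz ∧ dw + (3*w + y) dx ∧ dy ∧ dz + (4*w + 3*x + 2) dy ∧ dz ∧ dw.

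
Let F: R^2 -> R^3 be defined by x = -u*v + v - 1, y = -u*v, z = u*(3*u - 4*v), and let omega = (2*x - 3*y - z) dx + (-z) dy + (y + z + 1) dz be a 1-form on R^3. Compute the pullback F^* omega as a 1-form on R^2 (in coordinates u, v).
F^* omega = (18*u^3 - 36*u^2*v + 11*u*v^2 + 6*u - 2*v^2 - 2*v) du + (-6*u^3 + 11*u^2*v - 3*u^2 + 3*u*v - 2*u + 2*v - 2) dv

Using F^*(f dg) = (f ∘ F) d(g ∘ F), substitute each coordinate x_i by F_i(u, v) in f_i, and replace dx_i by d F_i = (∂F_i/∂u) du + (∂F_i/∂v) dv.
  For the x component: f_1(F) = -3*u^2 + 5*u*v + 2*v - 2; d F_1 = (-v) du + (1 - u) dv
  For the y component: f_2(F) = u*(-3*u + 4*v); d F_2 = (-v) du + (-u) dv
  For the z component: f_3(F) = 3*u^2 - 5*u*v + 1; d F_3 = (6*u - 4*v) du + (-4*u) dv
Combining and collecting du, dv coefficients:
  coeff of du: 18*u^3 - 36*u^2*v + 11*u*v^2 + 6*u - 2*v^2 - 2*v
  coeff of dv: -6*u^3 + 11*u^2*v - 3*u^2 + 3*u*v - 2*u + 2*v - 2
F^* omega = (18*u^3 - 36*u^2*v + 11*u*v^2 + 6*u - 2*v^2 - 2*v) du + (-6*u^3 + 11*u^2*v - 3*u^2 + 3*u*v - 2*u + 2*v - 2) dv.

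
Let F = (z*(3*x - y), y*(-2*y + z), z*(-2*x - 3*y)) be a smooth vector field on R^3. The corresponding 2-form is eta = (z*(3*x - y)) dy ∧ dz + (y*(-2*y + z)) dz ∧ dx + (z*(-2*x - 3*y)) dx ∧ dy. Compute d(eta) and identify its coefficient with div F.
d(eta) = (-2*x - 7*y + 4*z) dx ∧ dy ∧ dz; div F = -2*x - 7*y + 4*z

For a 2-form in R^3 of the form above, applying d gives a 3-form with coefficient ∂P/∂x + ∂Q/∂y + ∂R/∂z:
  ∂P/∂x = 3*z
  ∂Q/∂y = -4*y + z
  ∂R/∂z = -2*x - 3*y
Sum = -2*x - 7*y + 4*z, which is exactly div F.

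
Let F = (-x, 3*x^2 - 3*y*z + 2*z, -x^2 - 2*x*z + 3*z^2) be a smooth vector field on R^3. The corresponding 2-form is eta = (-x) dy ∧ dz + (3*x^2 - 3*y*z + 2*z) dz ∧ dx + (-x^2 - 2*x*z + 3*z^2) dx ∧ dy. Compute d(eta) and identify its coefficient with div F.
d(eta) = (-2*x + 3*z - 1) dx ∧ dy ∧ dz; div F = -2*x + 3*z - 1

For a 2-form in R^3 of the form above, applying d gives a 3-form with coefficient ∂P/∂x + ∂Q/∂y + ∂R/∂z:
  ∂P/∂x = -1
  ∂Q/∂y = -3*z
  ∂R/∂z = -2*x + 6*z
Sum = -2*x + 3*z - 1, which is exactly div F.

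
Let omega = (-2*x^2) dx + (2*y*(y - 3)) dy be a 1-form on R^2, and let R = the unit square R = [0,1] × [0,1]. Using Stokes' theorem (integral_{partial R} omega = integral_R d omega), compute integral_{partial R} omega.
integral_(partial R) omega = 0

Stokes: integral_partial_R omega = integral_R d omega with d omega = (∂Q/∂x - ∂P/∂y) dx ∧ dy.
  ∂Q/∂x = 0
  ∂P/∂y = 0
  integrand = ∂Q/∂x - ∂P/∂y = 0.
Integrating over R: integral_0^1 integral_0^1 (0) dx dy = 0.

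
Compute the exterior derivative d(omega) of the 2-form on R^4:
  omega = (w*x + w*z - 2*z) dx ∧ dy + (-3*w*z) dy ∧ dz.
d(omega) = (w - 2) dx ∧ dy ∧ dz + (x + z) dx ∧ dy ∧ dw + (-3*z) dy ∧ dz ∧ dw

For a 2-form omega = sum_{i<j} g_{ij} dx_i ∧ dx_j, the exterior derivative is
  d(omega) = sum_{i<j} d(g_{ij}) ∧ dx_i ∧ dx_j = sum_{i<j, k} (∂g_{ij}/∂x_k) dx_k ∧ dx_i ∧ dx_j.
Expand each term, using dx_k ∧ dx_i ∧ dx_j = sgn(permutation) dx_{(a)} ∧ dx_{(b)} ∧ dx_{(c)} with (a < b < c) sorted:
  d(w*x + w*z - 2*z) includes (∂/∂z)(w*x + w*z - 2*z) dz = (w - 2) dz, which multiplied by dx ∧ dy gives (w - 2) dx ∧ dy ∧ dz
  d(w*x + w*z - 2*z) includes (∂/∂w)(w*x + w*z - 2*z) dw = (x + z) dw, which multiplied by dx ∧ dy gives (x + z) dx ∧ dy ∧ dw
  d(-3*w*z) includes (∂/∂w)(-3*w*z) dw = (-3*z) dw, which multiplied by dy ∧ dz gives (-3*z) dy ∧ dz ∧ dw
Collecting like 3-forms: d(omega) = (w - 2) dx ∧ dy ∧ dz + (x + z) dx ∧ dy ∧ dw + (-3*z) dy ∧ dz ∧ dw.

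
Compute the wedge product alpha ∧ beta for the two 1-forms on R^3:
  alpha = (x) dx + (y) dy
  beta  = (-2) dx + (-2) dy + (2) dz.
alpha ∧ beta = (-2*x + 2*y) dx ∧ dy + (2*x) dx ∧ dz + (2*y) dy ∧ dz

Distribute the wedge, using dx_i ∧ dx_j = -dx_j ∧ dx_i and dx_i ∧ dx_i = 0. For each pair (i, j) with i < j, the coefficient of dx_i ∧ dx_j in alpha ∧ beta is (alpha_i * beta_j - alpha_j * beta_i). Collecting: alpha ∧ beta = (-2*x + 2*y) dx ∧ dy + (2*x) dx ∧ dz + (2*y) dy ∧ dz.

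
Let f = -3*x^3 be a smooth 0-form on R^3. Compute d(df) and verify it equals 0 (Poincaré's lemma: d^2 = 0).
d(df) = 0

Step 1: df = sum_i (∂f/∂x_i) dx_i = (-9*x^2) dx + (0) dy + (0) dz.
Step 2: Apply d again. Using the 1-form formula, the coefficient of dx ∧ dy in d(df) is ∂^2 f/∂x ∂y - ∂^2 f/∂y ∂x = (0) - (0) = 0 (equality of mixed partials for smooth f).
Similarly for dx ∧ dz and dy ∧ dz — all coefficients vanish. So d(df) = 0.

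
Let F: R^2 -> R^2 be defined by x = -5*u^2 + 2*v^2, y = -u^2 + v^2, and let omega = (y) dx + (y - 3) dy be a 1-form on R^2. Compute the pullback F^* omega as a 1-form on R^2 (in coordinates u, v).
F^* omega = (6*u*(2*u^2 - 2*v^2 + 1)) du + (6*v*(-u^2 + v^2 - 1)) dv

Using F^*(f dg) = (f ∘ F) d(g ∘ F), substitute each coordinate x_i by F_i(u, v) in f_i, and replace dx_i by d F_i = (∂F_i/∂u) du + (∂F_i/∂v) dv.
  For the x component: f_1(F) = -u^2 + v^2; d F_1 = (-10*u) du + (4*v) dv
  For the y component: f_2(F) = -u^2 + v^2 - 3; d F_2 = (-2*u) du + (2*v) dv
Combining and collecting du, dv coefficients:
  coeff of du: 6*u*(2*u^2 - 2*v^2 + 1)
  coeff of dv: 6*v*(-u^2 + v^2 - 1)
F^* omega = (6*u*(2*u^2 - 2*v^2 + 1)) du + (6*v*(-u^2 + v^2 - 1)) dv.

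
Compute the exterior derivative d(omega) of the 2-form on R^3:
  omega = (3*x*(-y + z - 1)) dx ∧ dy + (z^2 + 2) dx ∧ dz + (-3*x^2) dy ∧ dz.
d(omega) = (-3*x) dx ∧ dy ∧ dz

For a 2-form omega = sum_{i<j} g_{ij} dx_i ∧ dx_j, the exterior derivative is
  d(omega) = sum_{i<j} d(g_{ij}) ∧ dx_i ∧ dx_j = sum_{i<j, k} (∂g_{ij}/∂x_k) dx_k ∧ dx_i ∧ dx_j.
Expand each term, using dx_k ∧ dx_i ∧ dx_j = sgn(permutation) dx_{(a)} ∧ dx_{(b)} ∧ dx_{(c)} with (a < b < c) sorted:
  d(3*x*(-y + z - 1)) includes (∂/∂z)(3*x*(-y + z - 1)) dz = (3*x) dz, which multiplied by dx ∧ dy gives (3*x) dx ∧ dy ∧ dz
  d(-3*x^2) includes (∂/∂x)(-3*x^2) dx = (-6*x) dx, which multiplied by dy ∧ dz gives (-6*x) dx ∧ dy ∧ dz
Collecting like 3-forms: d(omega) = (-3*x) dx ∧ dy ∧ dz.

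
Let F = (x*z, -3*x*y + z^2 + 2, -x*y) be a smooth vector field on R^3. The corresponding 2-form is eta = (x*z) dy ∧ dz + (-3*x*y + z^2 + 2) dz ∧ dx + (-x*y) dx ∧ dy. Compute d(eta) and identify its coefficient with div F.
d(eta) = (-3*x + z) dx ∧ dy ∧ dz; div F = -3*x + z

For a 2-form in R^3 of the form above, applying d gives a 3-form with coefficient ∂P/∂x + ∂Q/∂y + ∂R/∂z:
  ∂P/∂x = z
  ∂Q/∂y = -3*x
  ∂R/∂z = 0
Sum = -3*x + z, which is exactly div F.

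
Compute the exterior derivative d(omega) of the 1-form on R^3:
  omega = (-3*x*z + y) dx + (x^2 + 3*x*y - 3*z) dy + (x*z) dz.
d(omega) = (2*x + 3*y - 1) dx ∧ dy + (3*x + z) dx ∧ dz + (3) dy ∧ dz

For a 1-form omega = sum_i f_i dx_i, the exterior derivative is
  d(omega) = sum_{i < j} (∂f_j/∂x_i - ∂f_i/∂x_j) dx_i ∧ dx_j.
  coefficient of dx ∧ dy: ∂f_2/∂x - ∂f_1/∂y = ∂(x^2 + 3*x*y - 3*z)/∂x - ∂(-3*x*z + y)/∂y = 2*x + 3*y - 1
  coefficient of dx ∧ dz: ∂f_3/∂x - ∂f_1/∂z = ∂(x*z)/∂x - ∂(-3*x*z + y)/∂z = 3*x + z
  coefficient of dy ∧ dz: ∂f_3/∂y - ∂f_2/∂z = ∂(x*z)/∂y - ∂(x^2 + 3*x*y - 3*z)/∂z = 3
Assembling: d(omega) = (2*x + 3*y - 1) dx ∧ dy + (3*x + z) dx ∧ dz + (3) dy ∧ dz.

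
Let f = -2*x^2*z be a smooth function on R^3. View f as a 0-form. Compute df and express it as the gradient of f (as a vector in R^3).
df = (-4*x*z) dx + (0) dy + (-2*x^2) dz; grad f = (-4*x*z, 0, -2*x^2)

For a 0-form f, d f = (∂f/∂x) dx + (∂f/∂y) dy + (∂f/∂z) dz. The components of the vector representation are exactly the entries of grad f in Cartesian coordinates:
  ∂f/∂x = -4*x*z
  ∂f/∂y = 0
  ∂f/∂z = -2*x^2.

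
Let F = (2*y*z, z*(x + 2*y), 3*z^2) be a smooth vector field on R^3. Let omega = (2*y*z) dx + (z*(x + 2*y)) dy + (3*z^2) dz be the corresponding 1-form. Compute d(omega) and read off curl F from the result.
d(omega) = (-x - 2*y) dy ∧ dz + (2*y) dz ∧ dx + (-z) dx ∧ dy; curl F = (-x - 2*y, 2*y, -z)

d omega = sum_{i<j} (∂f_j/∂x_i - ∂f_i/∂x_j) dx_i ∧ dx_j. Under the identification (dy ∧ dz, dz ∧ dx, dx ∧ dy) ↔ (e_x, e_y, e_z), the coefficients are exactly the components of curl F. Compute:
  ∂R/∂y - ∂Q/∂z = (0) - (x + 2*y) = -x - 2*y
  ∂P/∂z - ∂R/∂x = (2*y) - (0) = 2*y
  ∂Q/∂x - ∂P/∂y = (z) - (2*z) = -z.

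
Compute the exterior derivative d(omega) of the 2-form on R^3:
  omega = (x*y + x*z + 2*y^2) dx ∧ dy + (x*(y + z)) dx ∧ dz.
d(omega) = 0

For a 2-form omega = sum_{i<j} g_{ij} dx_i ∧ dx_j, the exterior derivative is
  d(omega) = sum_{i<j} d(g_{ij}) ∧ dx_i ∧ dx_j = sum_{i<j, k} (∂g_{ij}/∂x_k) dx_k ∧ dx_i ∧ dx_j.
Expand each term, using dx_k ∧ dx_i ∧ dx_j = sgn(permutation) dx_{(a)} ∧ dx_{(b)} ∧ dx_{(c)} with (a < b < c) sorted:
  d(x*y + x*z + 2*y^2) includes (∂/∂z)(x*y + x*z + 2*y^2) dz = (x) dz, which multiplied by dx ∧ dy gives (x) dx ∧ dy ∧ dz
  d(x*(y + z)) includes (∂/∂y)(x*(y + z)) dy = (x) dy, which multiplied by dx ∧ dz gives (-x) dx ∧ dy ∧ dz
Collecting like 3-forms: d(omega) = 0.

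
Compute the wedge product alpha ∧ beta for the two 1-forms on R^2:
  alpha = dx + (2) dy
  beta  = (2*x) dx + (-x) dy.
alpha ∧ beta = (-5*x) dx ∧ dy

Distribute the wedge, using dx_i ∧ dx_j = -dx_j ∧ dx_i and dx_i ∧ dx_i = 0. For each pair (i, j) with i < j, the coefficient of dx_i ∧ dx_j in alpha ∧ beta is (alpha_i * beta_j - alpha_j * beta_i). Collecting: alpha ∧ beta = (-5*x) dx ∧ dy.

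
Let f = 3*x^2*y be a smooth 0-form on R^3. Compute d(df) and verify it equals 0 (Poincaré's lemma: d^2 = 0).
d(df) = 0

Step 1: df = sum_i (∂f/∂x_i) dx_i = (6*x*y) dx + (3*x^2) dy + (0) dz.
Step 2: Apply d again. Using the 1-form formula, the coefficient of dx ∧ dy in d(df) is ∂^2 f/∂x ∂y - ∂^2 f/∂y ∂x = (6*x) - (6*x) = 0 (equality of mixed partials for smooth f).
Similarly for dx ∧ dz and dy ∧ dz — all coefficients vanish. So d(df) = 0.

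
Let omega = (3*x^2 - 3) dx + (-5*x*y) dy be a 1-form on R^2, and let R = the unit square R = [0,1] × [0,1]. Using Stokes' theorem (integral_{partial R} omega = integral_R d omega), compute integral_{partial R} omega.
integral_(partial R) omega = -5/2

Stokes: integral_partial_R omega = integral_R d omega with d omega = (∂Q/∂x - ∂P/∂y) dx ∧ dy.
  ∂Q/∂x = -5*y
  ∂P/∂y = 0
  integrand = ∂Q/∂x - ∂P/∂y = -5*y.
Integrating over R: integral_0^1 integral_0^1 (-5*y) dx dy = -5/2.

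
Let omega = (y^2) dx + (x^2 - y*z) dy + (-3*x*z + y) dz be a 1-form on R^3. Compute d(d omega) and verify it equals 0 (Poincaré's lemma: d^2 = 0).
d(d omega) = 0

Step 1: d omega = sum_{i<j} (∂f_j/∂x_i - ∂f_i/∂x_j) dx_i ∧ dx_j:
  coeff of dx ∧ dy: 2*x - 2*y
  coeff of dx ∧ dz: -3*z
  coeff of dy ∧ dz: y + 1
Step 2: Apply d again to each 2-form coefficient. The only possible 3-form in R^3 is dx ∧ dy ∧ dz, with coefficient
  ∂(coeff of dy∧dz)/∂x - ∂(coeff of dx∧dz)/∂y + ∂(coeff of dx∧dy)/∂z
  = ∂/∂x (y + 1) - ∂/∂y (-3*z) + ∂/∂z (2*x - 2*y).
Each of these terms simplifies to sums of mixed partials that cancel in pairs. The result is 0 (by equality of mixed partials for smooth functions — Schwarz / Clairaut).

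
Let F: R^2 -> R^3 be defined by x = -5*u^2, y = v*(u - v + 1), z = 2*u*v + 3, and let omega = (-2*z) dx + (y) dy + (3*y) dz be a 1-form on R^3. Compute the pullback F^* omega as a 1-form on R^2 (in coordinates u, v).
F^* omega = (40*u^2*v + 7*u*v^2 + 60*u - 7*v^3 + 7*v^2) du + (v*(7*u^2 - 9*u*v + 8*u + 2*v^2 - 3*v + 1)) dv

Using F^*(f dg) = (f ∘ F) d(g ∘ F), substitute each coordinate x_i by F_i(u, v) in f_i, and replace dx_i by d F_i = (∂F_i/∂u) du + (∂F_i/∂v) dv.
  For the x component: f_1(F) = -4*u*v - 6; d F_1 = (-10*u) du + (0) dv
  For the y component: f_2(F) = v*(u - v + 1); d F_2 = (v) du + (u - 2*v + 1) dv
  For the z component: f_3(F) = 3*v*(u - v + 1); d F_3 = (2*v) du + (2*u) dv
Combining and collecting du, dv coefficients:
  coeff of du: 40*u^2*v + 7*u*v^2 + 60*u - 7*v^3 + 7*v^2
  coeff of dv: v*(7*u^2 - 9*u*v + 8*u + 2*v^2 - 3*v + 1)
F^* omega = (40*u^2*v + 7*u*v^2 + 60*u - 7*v^3 + 7*v^2) du + (v*(7*u^2 - 9*u*v + 8*u + 2*v^2 - 3*v + 1)) dv.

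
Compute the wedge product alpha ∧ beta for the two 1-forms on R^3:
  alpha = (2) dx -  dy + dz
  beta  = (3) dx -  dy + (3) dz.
alpha ∧ beta = (1) dx ∧ dy + (3) dx ∧ dz + (-2) dy ∧ dz

Distribute the wedge, using dx_i ∧ dx_j = -dx_j ∧ dx_i and dx_i ∧ dx_i = 0. For each pair (i, j) with i < j, the coefficient of dx_i ∧ dx_j in alpha ∧ beta is (alpha_i * beta_j - alpha_j * beta_i). Collecting: alpha ∧ beta = (1) dx ∧ dy + (3) dx ∧ dz + (-2) dy ∧ dz.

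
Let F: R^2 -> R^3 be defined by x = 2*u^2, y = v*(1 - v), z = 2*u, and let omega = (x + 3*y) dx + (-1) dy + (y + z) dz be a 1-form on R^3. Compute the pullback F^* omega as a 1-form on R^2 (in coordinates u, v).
F^* omega = (8*u^3 - 12*u*v^2 + 12*u*v + 4*u - 2*v^2 + 2*v) du + (2*v - 1) dv

Using F^*(f dg) = (f ∘ F) d(g ∘ F), substitute each coordinate x_i by F_i(u, v) in f_i, and replace dx_i by d F_i = (∂F_i/∂u) du + (∂F_i/∂v) dv.
  For the x component: f_1(F) = 2*u^2 - 3*v^2 + 3*v; d F_1 = (4*u) du + (0) dv
  For the y component: f_2(F) = -1; d F_2 = (0) du + (1 - 2*v) dv
  For the z component: f_3(F) = 2*u - v^2 + v; d F_3 = (2) du + (0) dv
Combining and collecting du, dv coefficients:
  coeff of du: 8*u^3 - 12*u*v^2 + 12*u*v + 4*u - 2*v^2 + 2*v
  coeff of dv: 2*v - 1
F^* omega = (8*u^3 - 12*u*v^2 + 12*u*v + 4*u - 2*v^2 + 2*v) du + (2*v - 1) dv.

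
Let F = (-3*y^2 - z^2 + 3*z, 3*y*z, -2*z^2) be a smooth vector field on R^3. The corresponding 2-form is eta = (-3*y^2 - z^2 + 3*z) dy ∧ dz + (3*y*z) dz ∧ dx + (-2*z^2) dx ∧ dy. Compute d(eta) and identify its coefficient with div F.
d(eta) = (-z) dx ∧ dy ∧ dz; div F = -z

For a 2-form in R^3 of the form above, applying d gives a 3-form with coefficient ∂P/∂x + ∂Q/∂y + ∂R/∂z:
  ∂P/∂x = 0
  ∂Q/∂y = 3*z
  ∂R/∂z = -4*z
Sum = -z, which is exactly div F.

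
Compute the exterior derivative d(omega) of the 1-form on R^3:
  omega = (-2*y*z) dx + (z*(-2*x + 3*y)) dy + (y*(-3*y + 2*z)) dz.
d(omega) = (2*y) dx ∧ dz + (2*x - 9*y + 2*z) dy ∧ dz

For a 1-form omega = sum_i f_i dx_i, the exterior derivative is
  d(omega) = sum_{i < j} (∂f_j/∂x_i - ∂f_i/∂x_j) dx_i ∧ dx_j.
  coefficient of dx ∧ dz: ∂f_3/∂x - ∂f_1/∂z = ∂(y*(-3*y + 2*z))/∂x - ∂(-2*y*z)/∂z = 2*y
  coefficient of dy ∧ dz: ∂f_3/∂y - ∂f_2/∂z = ∂(y*(-3*y + 2*z))/∂y - ∂(z*(-2*x + 3*y))/∂z = 2*x - 9*y + 2*z
Assembling: d(omega) = (2*y) dx ∧ dz + (2*x - 9*y + 2*z) dy ∧ dz.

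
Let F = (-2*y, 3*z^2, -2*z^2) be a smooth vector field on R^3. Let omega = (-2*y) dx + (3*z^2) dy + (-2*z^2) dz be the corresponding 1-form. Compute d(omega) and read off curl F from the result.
d(omega) = (-6*z) dy ∧ dz + (0) dz ∧ dx + (2) dx ∧ dy; curl F = (-6*z, 0, 2)

d omega = sum_{i<j} (∂f_j/∂x_i - ∂f_i/∂x_j) dx_i ∧ dx_j. Under the identification (dy ∧ dz, dz ∧ dx, dx ∧ dy) ↔ (e_x, e_y, e_z), the coefficients are exactly the components of curl F. Compute:
  ∂R/∂y - ∂Q/∂z = (0) - (6*z) = -6*z
  ∂P/∂z - ∂R/∂x = (0) - (0) = 0
  ∂Q/∂x - ∂P/∂y = (0) - (-2) = 2.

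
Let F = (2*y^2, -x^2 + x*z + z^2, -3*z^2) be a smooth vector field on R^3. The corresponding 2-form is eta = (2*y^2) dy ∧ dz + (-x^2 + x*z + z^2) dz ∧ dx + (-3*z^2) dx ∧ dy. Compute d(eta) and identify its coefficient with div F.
d(eta) = (-6*z) dx ∧ dy ∧ dz; div F = -6*z

For a 2-form in R^3 of the form above, applying d gives a 3-form with coefficient ∂P/∂x + ∂Q/∂y + ∂R/∂z:
  ∂P/∂x = 0
  ∂Q/∂y = 0
  ∂R/∂z = -6*z
Sum = -6*z, which is exactly div F.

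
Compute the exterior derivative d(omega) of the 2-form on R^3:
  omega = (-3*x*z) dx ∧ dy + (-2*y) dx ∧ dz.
d(omega) = (2 - 3*x) dx ∧ dy ∧ dz

For a 2-form omega = sum_{i<j} g_{ij} dx_i ∧ dx_j, the exterior derivative is
  d(omega) = sum_{i<j} d(g_{ij}) ∧ dx_i ∧ dx_j = sum_{i<j, k} (∂g_{ij}/∂x_k) dx_k ∧ dx_i ∧ dx_j.
Expand each term, using dx_k ∧ dx_i ∧ dx_j = sgn(permutation) dx_{(a)} ∧ dx_{(b)} ∧ dx_{(c)} with (a < b < c) sorted:
  d(-3*x*z) includes (∂/∂z)(-3*x*z) dz = (-3*x) dz, which multiplied by dx ∧ dy gives (-3*x) dx ∧ dy ∧ dz
  d(-2*y) includes (∂/∂y)(-2*y) dy = (-2) dy, which multiplied by dx ∧ dz gives (2) dx ∧ dy ∧ dz
Collecting like 3-forms: d(omega) = (2 - 3*x) dx ∧ dy ∧ dz.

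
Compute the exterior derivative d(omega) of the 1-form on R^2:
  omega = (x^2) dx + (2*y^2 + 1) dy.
d(omega) = 0

For a 1-form omega = sum_i f_i dx_i, the exterior derivative is
  d(omega) = sum_{i < j} (∂f_j/∂x_i - ∂f_i/∂x_j) dx_i ∧ dx_j.

Assembling: d(omega) = 0.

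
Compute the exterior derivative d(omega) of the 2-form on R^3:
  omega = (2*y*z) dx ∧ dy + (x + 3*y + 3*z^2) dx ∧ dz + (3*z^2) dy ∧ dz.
d(omega) = (2*y - 3) dx ∧ dy ∧ dz

For a 2-form omega = sum_{i<j} g_{ij} dx_i ∧ dx_j, the exterior derivative is
  d(omega) = sum_{i<j} d(g_{ij}) ∧ dx_i ∧ dx_j = sum_{i<j, k} (∂g_{ij}/∂x_k) dx_k ∧ dx_i ∧ dx_j.
Expand each term, using dx_k ∧ dx_i ∧ dx_j = sgn(permutation) dx_{(a)} ∧ dx_{(b)} ∧ dx_{(c)} with (a < b < c) sorted:
  d(2*y*z) includes (∂/∂z)(2*y*z) dz = (2*y) dz, which multiplied by dx ∧ dy gives (2*y) dx ∧ dy ∧ dz
  d(x + 3*y + 3*z^2) includes (∂/∂y)(x + 3*y + 3*z^2) dy = (3) dy, which multiplied by dx ∧ dz gives (-3) dx ∧ dy ∧ dz
Collecting like 3-forms: d(omega) = (2*y - 3) dx ∧ dy ∧ dz.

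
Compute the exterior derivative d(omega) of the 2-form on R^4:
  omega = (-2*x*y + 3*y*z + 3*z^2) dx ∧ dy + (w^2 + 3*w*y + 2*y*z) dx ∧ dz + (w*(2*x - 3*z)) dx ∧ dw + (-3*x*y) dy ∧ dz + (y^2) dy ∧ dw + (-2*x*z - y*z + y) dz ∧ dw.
d(omega) = (-3*w + 4*z) dx ∧ dy ∧ dz + (5*w + 3*y - 2*z) dx ∧ dz ∧ dw + (1 - z) dy ∧ dz ∧ dw

For a 2-form omega = sum_{i<j} g_{ij} dx_i ∧ dx_j, the exterior derivative is
  d(omega) = sum_{i<j} d(g_{ij}) ∧ dx_i ∧ dx_j = sum_{i<j, k} (∂g_{ij}/∂x_k) dx_k ∧ dx_i ∧ dx_j.
Expand each term, using dx_k ∧ dx_i ∧ dx_j = sgn(permutation) dx_{(a)} ∧ dx_{(b)} ∧ dx_{(c)} with (a < b < c) sorted:
  d(-2*x*y + 3*y*z + 3*z^2) includes (∂/∂z)(-2*x*y + 3*y*z + 3*z^2) dz = (3*y + 6*z) dz, which multiplied by dx ∧ dy gives (3*y + 6*z) dx ∧ dy ∧ dz
  d(w^2 + 3*w*y + 2*y*z) includes (∂/∂y)(w^2 + 3*w*y + 2*y*z) dy = (3*w + 2*z) dy, which multiplied by dx ∧ dz gives (-3*w - 2*z) dx ∧ dy ∧ dz
  d(w^2 + 3*w*y + 2*y*z) includes (∂/∂w)(w^2 + 3*w*y + 2*y*z) dw = (2*w + 3*y) dw, which multiplied by dx ∧ dz gives (2*w + 3*y) dx ∧ dz ∧ dw
  d(w*(2*x - 3*z)) includes (∂/∂z)(w*(2*x - 3*z)) dz = (-3*w) dz, which multiplied by dx ∧ dw gives (3*w) dx ∧ dz ∧ dw
  d(-3*x*y) includes (∂/∂x)(-3*x*y) dx = (-3*y) dx, which multiplied by dy ∧ dz gives (-3*y) dx ∧ dy ∧ dz
  d(-2*x*z - y*z + y) includes (∂/∂x)(-2*x*z - y*z + y) dx = (-2*z) dx, which multiplied by dz ∧ dw gives (-2*z) dx ∧ dz ∧ dw
  d(-2*x*z - y*z + y) includes (∂/∂y)(-2*x*z - y*z + y) dy = (1 - z) dy, which multiplied by dz ∧ dw gives (1 - z) dy ∧ dz ∧ dw
Collecting like 3-forms: d(omega) = (-3*w + 4*z) dx ∧ dy ∧ dz + (5*w + 3*y - 2*z) dx ∧ dz ∧ dw + (1 - z) dy ∧ dz ∧ dw.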